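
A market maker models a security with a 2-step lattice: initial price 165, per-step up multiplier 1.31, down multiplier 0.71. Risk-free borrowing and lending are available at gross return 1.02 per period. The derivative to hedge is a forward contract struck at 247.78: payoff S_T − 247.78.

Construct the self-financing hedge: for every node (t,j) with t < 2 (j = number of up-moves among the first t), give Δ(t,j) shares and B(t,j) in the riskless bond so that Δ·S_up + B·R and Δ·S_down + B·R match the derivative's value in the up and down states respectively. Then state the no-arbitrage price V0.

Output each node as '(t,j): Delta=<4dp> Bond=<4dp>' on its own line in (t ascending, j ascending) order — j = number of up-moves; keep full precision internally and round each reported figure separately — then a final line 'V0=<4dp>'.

(0,0): Delta=1.0000 Bond=-238.1584
(1,0): Delta=1.0000 Bond=-242.9216
(1,1): Delta=1.0000 Bond=-242.9216
V0=-73.1584

Since d<R<u, set p* = (R−d)/(u−d) = 0.5167; price each node as the discounted p*-expectation of its children.
Payoff layer (t=2): V(2,0)=-164.6035, V(2,1)=-94.3135, V(2,2)=35.3765
  t=1,j=0: stock 117.1500 → up 153.4665 (V=-94.3135), down 83.1765 (V=-164.6035). Price -125.7716; hedge Δ=1.0000, bond B=-242.9216.
  t=1,j=1: stock 216.1500 → up 283.1565 (V=35.3765), down 153.4665 (V=-94.3135). Price -26.7716; hedge Δ=1.0000, bond B=-242.9216.
  t=0,j=0: stock 165.0000 → up 216.1500 (V=-26.7716), down 117.1500 (V=-125.7716). Price -73.1584; hedge Δ=1.0000, bond B=-238.1584.
Root portfolio cost Δ·165+B reproduces V0=-73.1584.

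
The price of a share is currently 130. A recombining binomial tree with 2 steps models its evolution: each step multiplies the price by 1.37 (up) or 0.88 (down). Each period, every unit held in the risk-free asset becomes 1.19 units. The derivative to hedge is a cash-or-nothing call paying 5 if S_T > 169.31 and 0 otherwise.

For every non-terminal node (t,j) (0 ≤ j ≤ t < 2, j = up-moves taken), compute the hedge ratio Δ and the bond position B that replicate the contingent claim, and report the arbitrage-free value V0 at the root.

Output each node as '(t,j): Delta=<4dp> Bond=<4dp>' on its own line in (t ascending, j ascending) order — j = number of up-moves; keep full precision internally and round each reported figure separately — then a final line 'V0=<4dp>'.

No-arbitrage ⇒ martingale measure with p* = (R−d)/(u−d) = 0.6327.
Payoff layer (t=2): V(2,0)=0.0000, V(2,1)=0.0000, V(2,2)=5.0000
Node (1,0) S=114.4000: V=(p*·0.0000+(1−p*)·0.0000)/1.19=0.0000; Δ=(0.0000−0.0000)/(156.7280−100.6720)=0.0000; B=V−Δ·S=0.0000
Node (1,1) S=178.1000: V=(p*·5.0000+(1−p*)·0.0000)/1.19=2.6582; Δ=(5.0000−0.0000)/(243.9970−156.7280)=0.0573; B=V−Δ·S=-7.5459
Node (0,0) S=130.0000: V=(p*·2.6582+(1−p*)·0.0000)/1.19=1.4132; Δ=(2.6582−0.0000)/(178.1000−114.4000)=0.0417; B=V−Δ·S=-4.0117
Check: Δ(0,0)·S0 + B(0,0) = 1.4132 = V0.

(0,0): Delta=0.0417 Bond=-4.0117
(1,0): Delta=0.0000 Bond=0.0000
(1,1): Delta=0.0573 Bond=-7.5459
V0=1.4132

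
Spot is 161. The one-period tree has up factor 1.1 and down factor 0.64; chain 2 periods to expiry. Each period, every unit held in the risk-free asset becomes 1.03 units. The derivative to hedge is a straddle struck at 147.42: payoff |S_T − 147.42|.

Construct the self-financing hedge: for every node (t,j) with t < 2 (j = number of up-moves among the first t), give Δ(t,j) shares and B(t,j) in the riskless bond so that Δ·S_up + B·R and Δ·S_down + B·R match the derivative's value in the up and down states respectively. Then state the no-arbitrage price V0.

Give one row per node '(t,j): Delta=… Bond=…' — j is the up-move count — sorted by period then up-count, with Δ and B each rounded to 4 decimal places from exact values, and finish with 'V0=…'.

Under the risk-neutral measure, an up-move has probability p* = (R−d)/(u−d) = 0.8478 and values discount at R = 1.03.
Terminal payoffs: V(2,0)=81.4744, V(2,1)=34.0760, V(2,2)=47.3900
Node (1,0) S=103.0400: V=(p*·34.0760+(1−p*)·81.4744)/1.03=40.0862; Δ=(34.0760−81.4744)/(113.3440−65.9456)=-1.0000; B=V−Δ·S=143.1262
Node (1,1) S=177.1000: V=(p*·47.3900+(1−p*)·34.0760)/1.03=44.0427; Δ=(47.3900−34.0760)/(194.8100−113.3440)=0.1634; B=V−Δ·S=15.0992
Node (0,0) S=161.0000: V=(p*·44.0427+(1−p*)·40.0862)/1.03=42.1753; Δ=(44.0427−40.0862)/(177.1000−103.0400)=0.0534; B=V−Δ·S=33.5743
Self-financing check: at every node Δ·S+B equals the discounted successor values.

(0,0): Delta=0.0534 Bond=33.5743
(1,0): Delta=-1.0000 Bond=143.1262
(1,1): Delta=0.1634 Bond=15.0992
V0=42.1753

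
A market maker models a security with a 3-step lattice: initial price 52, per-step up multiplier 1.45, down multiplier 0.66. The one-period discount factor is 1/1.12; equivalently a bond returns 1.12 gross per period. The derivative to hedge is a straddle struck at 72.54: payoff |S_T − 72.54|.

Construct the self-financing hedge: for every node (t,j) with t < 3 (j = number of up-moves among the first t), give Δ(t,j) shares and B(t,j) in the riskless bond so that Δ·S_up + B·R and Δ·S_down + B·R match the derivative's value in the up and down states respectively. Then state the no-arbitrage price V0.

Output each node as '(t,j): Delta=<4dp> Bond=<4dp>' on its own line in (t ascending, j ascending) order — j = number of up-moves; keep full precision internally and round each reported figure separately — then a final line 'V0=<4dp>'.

(0,0): Delta=0.1315 Bond=16.9593
(1,0): Delta=-1.0000 Bond=57.8284
(1,1): Delta=0.5010 Bond=-8.8648
(2,0): Delta=-1.0000 Bond=64.7679
(2,1): Delta=-1.0000 Bond=64.7679
(2,2): Delta=0.9911 Bond=-63.5152
V0=23.7987

The replicating-portfolio and risk-neutral prices coincide; use p* = (1.12−0.66)/(1.45−0.66) = 0.5823 for the latter.
Terminal payoffs: V(3,0)=57.5902, V(3,1)=39.6958, V(3,2)=0.3822, V(3,3)=85.9885
(2,0): S=22.6512. Δ = (V_up−V_dn)/(S_up−S_dn) = (39.6958−57.5902)/(32.8442−14.9498) = -1.0000. V = [p*·39.6958 + (1−p*)·57.5902]/1.12 = 42.1167. B = V − Δ·S = 64.7679.
(2,1): S=49.7640. Δ = (V_up−V_dn)/(S_up−S_dn) = (0.3822−39.6958)/(72.1578−32.8442) = -1.0000. V = [p*·0.3822 + (1−p*)·39.6958]/1.12 = 15.0039. B = V − Δ·S = 64.7679.
(2,2): S=109.3300. Δ = (V_up−V_dn)/(S_up−S_dn) = (85.9885−0.3822)/(158.5285−72.1578) = 0.9911. V = [p*·85.9885 + (1−p*)·0.3822]/1.12 = 44.8472. B = V − Δ·S = -63.5152.
(1,0): S=34.3200. Δ = (V_up−V_dn)/(S_up−S_dn) = (15.0039−42.1167)/(49.7640−22.6512) = -1.0000. V = [p*·15.0039 + (1−p*)·42.1167]/1.12 = 23.5084. B = V − Δ·S = 57.8284.
(1,1): S=75.4000. Δ = (V_up−V_dn)/(S_up−S_dn) = (44.8472−15.0039)/(109.3300−49.7640) = 0.5010. V = [p*·44.8472 + (1−p*)·15.0039]/1.12 = 28.9116. B = V − Δ·S = -8.8648.
(0,0): S=52.0000. Δ = (V_up−V_dn)/(S_up−S_dn) = (28.9116−23.5084)/(75.4000−34.3200) = 0.1315. V = [p*·28.9116 + (1−p*)·23.5084]/1.12 = 23.7987. B = V − Δ·S = 16.9593.
Root portfolio cost Δ·52+B reproduces V0=23.7987.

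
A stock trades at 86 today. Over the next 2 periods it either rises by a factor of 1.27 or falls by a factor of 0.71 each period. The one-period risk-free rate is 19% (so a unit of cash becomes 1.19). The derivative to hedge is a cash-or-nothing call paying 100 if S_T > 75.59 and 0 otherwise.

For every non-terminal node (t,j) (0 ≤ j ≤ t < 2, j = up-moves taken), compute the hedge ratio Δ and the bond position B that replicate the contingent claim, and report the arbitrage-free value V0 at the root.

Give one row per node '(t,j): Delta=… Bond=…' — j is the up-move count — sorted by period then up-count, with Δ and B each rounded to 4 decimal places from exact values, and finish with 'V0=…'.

(0,0): Delta=0.2493 Bond=47.7382
(1,0): Delta=2.9245 Bond=-106.5426
(1,1): Delta=0.0000 Bond=84.0336
V0=69.1753

Since d<R<u, set p* = (R−d)/(u−d) = 0.8571; price each node as the discounted p*-expectation of its children.
Terminal payoffs: V(2,0)=0.0000, V(2,1)=100.0000, V(2,2)=100.0000
Node (1,0) S=61.0600: V=(p*·100.0000+(1−p*)·0.0000)/1.19=72.0288; Δ=(100.0000−0.0000)/(77.5462−43.3526)=2.9245; B=V−Δ·S=-106.5426
Node (1,1) S=109.2200: V=(p*·100.0000+(1−p*)·100.0000)/1.19=84.0336; Δ=(100.0000−100.0000)/(138.7094−77.5462)=0.0000; B=V−Δ·S=84.0336
Node (0,0) S=86.0000: V=(p*·84.0336+(1−p*)·72.0288)/1.19=69.1753; Δ=(84.0336−72.0288)/(109.2200−61.0600)=0.2493; B=V−Δ·S=47.7382
Self-financing check: at every node Δ·S+B equals the discounted successor values.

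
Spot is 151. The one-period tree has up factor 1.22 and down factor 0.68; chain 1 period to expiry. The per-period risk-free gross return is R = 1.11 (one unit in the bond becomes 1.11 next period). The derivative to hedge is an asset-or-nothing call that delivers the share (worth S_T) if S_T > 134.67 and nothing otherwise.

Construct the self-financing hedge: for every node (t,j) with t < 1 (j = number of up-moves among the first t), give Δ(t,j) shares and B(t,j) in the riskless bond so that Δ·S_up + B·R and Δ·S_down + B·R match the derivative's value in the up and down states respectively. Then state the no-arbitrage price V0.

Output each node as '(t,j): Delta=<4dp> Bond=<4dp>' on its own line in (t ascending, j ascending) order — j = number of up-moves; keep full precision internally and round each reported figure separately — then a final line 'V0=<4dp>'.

(0,0): Delta=2.2593 Bond=-208.9917
V0=132.1565

The replicating-portfolio and risk-neutral prices coincide; use p* = (1.11−0.68)/(1.22−0.68) = 0.7963 for the latter.
At expiry t=1: V(1,0)=0.0000, V(1,1)=184.2200
Node (0,0) S=151.0000: V=(p*·184.2200+(1−p*)·0.0000)/1.11=132.1565; Δ=(184.2200−0.0000)/(184.2200−102.6800)=2.2593; B=V−Δ·S=-208.9917
Root portfolio cost Δ·151+B reproduces V0=132.1565.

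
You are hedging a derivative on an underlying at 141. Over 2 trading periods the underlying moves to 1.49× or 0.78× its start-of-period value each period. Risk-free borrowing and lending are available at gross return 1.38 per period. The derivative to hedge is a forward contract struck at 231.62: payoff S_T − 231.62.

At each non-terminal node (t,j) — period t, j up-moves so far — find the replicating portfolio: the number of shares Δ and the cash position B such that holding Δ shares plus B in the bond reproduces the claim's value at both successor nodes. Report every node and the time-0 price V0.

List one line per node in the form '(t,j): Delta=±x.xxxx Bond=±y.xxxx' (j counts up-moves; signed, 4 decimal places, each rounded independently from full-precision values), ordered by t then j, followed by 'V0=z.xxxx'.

(0,0): Delta=1.0000 Bond=-121.6236
(1,0): Delta=1.0000 Bond=-167.8406
(1,1): Delta=1.0000 Bond=-167.8406
V0=19.3764

Risk-neutral probability p* = (R−d)/(u−d) = (1.38−0.78)/(1.49−0.78) = 0.8451.
Payoff layer (t=2): V(2,0)=-145.8356, V(2,1)=-67.7498, V(2,2)=81.4141
Node (1,0) S=109.9800: V=(p*·-67.7498+(1−p*)·-145.8356)/1.38=-57.8606; Δ=(-67.7498−-145.8356)/(163.8702−85.7844)=1.0000; B=V−Δ·S=-167.8406
Node (1,1) S=210.0900: V=(p*·81.4141+(1−p*)·-67.7498)/1.38=42.2494; Δ=(81.4141−-67.7498)/(313.0341−163.8702)=1.0000; B=V−Δ·S=-167.8406
Node (0,0) S=141.0000: V=(p*·42.2494+(1−p*)·-57.8606)/1.38=19.3764; Δ=(42.2494−-57.8606)/(210.0900−109.9800)=1.0000; B=V−Δ·S=-121.6236
Each (Δ,B) replicates both successor values, so the strategy is self-financing and V0 is arbitrage-free.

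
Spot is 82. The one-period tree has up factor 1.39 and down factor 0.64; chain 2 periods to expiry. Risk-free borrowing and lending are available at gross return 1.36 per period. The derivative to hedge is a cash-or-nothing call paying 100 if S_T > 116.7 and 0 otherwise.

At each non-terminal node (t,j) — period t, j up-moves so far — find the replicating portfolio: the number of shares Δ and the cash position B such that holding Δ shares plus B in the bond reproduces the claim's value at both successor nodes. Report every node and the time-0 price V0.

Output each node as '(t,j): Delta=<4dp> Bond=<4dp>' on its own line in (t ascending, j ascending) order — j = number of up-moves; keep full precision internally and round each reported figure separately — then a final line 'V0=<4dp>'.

(0,0): Delta=1.1478 Bond=-44.2907
(1,0): Delta=0.0000 Bond=0.0000
(1,1): Delta=1.1698 Bond=-62.7451
V0=49.8270

The replicating-portfolio and risk-neutral prices coincide; use p* = (1.36−0.64)/(1.39−0.64) = 0.9600 for the latter.
Payoff layer (t=2): V(2,0)=0.0000, V(2,1)=0.0000, V(2,2)=100.0000
Node (1,0) S=52.4800: V=(p*·0.0000+(1−p*)·0.0000)/1.36=0.0000; Δ=(0.0000−0.0000)/(72.9472−33.5872)=0.0000; B=V−Δ·S=0.0000
Node (1,1) S=113.9800: V=(p*·100.0000+(1−p*)·0.0000)/1.36=70.5882; Δ=(100.0000−0.0000)/(158.4322−72.9472)=1.1698; B=V−Δ·S=-62.7451
Node (0,0) S=82.0000: V=(p*·70.5882+(1−p*)·0.0000)/1.36=49.8270; Δ=(70.5882−0.0000)/(113.9800−52.4800)=1.1478; B=V−Δ·S=-44.2907
Root portfolio cost Δ·82+B reproduces V0=49.8270.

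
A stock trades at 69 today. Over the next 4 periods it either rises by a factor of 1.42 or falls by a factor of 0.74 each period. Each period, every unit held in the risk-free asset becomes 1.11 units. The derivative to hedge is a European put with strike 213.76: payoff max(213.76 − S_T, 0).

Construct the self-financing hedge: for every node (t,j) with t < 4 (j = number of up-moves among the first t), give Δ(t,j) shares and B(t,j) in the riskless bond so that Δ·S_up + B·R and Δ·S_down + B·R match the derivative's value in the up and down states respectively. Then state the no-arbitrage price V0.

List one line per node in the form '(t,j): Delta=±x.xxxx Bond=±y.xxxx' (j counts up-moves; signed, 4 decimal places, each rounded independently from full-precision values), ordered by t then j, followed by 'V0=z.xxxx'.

(0,0): Delta=-0.8323 Bond=133.0980
(1,0): Delta=-1.0000 Bond=156.2995
(1,1): Delta=-0.7591 Bond=140.5662
(2,0): Delta=-1.0000 Bond=173.4924
(2,1): Delta=-1.0000 Bond=173.4924
(2,2): Delta=-0.6540 Bond=141.3966
(3,0): Delta=-1.0000 Bond=192.5766
(3,1): Delta=-1.0000 Bond=192.5766
(3,2): Delta=-1.0000 Bond=192.5766
(3,3): Delta=-0.5029 Bond=127.1011
V0=75.6665

No-arbitrage ⇒ martingale measure with p* = (R−d)/(u−d) = 0.5441.
Payoff layer (t=4): V(4,0)=193.0693, V(4,1)=174.0562, V(4,2)=137.5715, V(4,3)=67.5605, V(4,4)=0.0000
Node (3,0) S=27.9605: V=(p*·174.0562+(1−p*)·193.0693)/1.11=164.6161; Δ=(174.0562−193.0693)/(39.7038−20.6907)=-1.0000; B=V−Δ·S=192.5766
Node (3,1) S=53.6538: V=(p*·137.5715+(1−p*)·174.0562)/1.11=138.9227; Δ=(137.5715−174.0562)/(76.1885−39.7038)=-1.0000; B=V−Δ·S=192.5766
Node (3,2) S=102.9574: V=(p*·67.5605+(1−p*)·137.5715)/1.11=89.6192; Δ=(67.5605−137.5715)/(146.1995−76.1885)=-1.0000; B=V−Δ·S=192.5766
Node (3,3) S=197.5669: V=(p*·0.0000+(1−p*)·67.5605)/1.11=27.7474; Δ=(0.0000−67.5605)/(280.5450−146.1995)=-0.5029; B=V−Δ·S=127.1011
Node (2,0) S=37.7844: V=(p*·138.9227+(1−p*)·164.6161)/1.11=135.7080; Δ=(138.9227−164.6161)/(53.6538−27.9605)=-1.0000; B=V−Δ·S=173.4924
Node (2,1) S=72.5052: V=(p*·89.6192+(1−p*)·138.9227)/1.11=100.9872; Δ=(89.6192−138.9227)/(102.9574−53.6538)=-1.0000; B=V−Δ·S=173.4924
Node (2,2) S=139.1316: V=(p*·27.7474+(1−p*)·89.6192)/1.11=50.4087; Δ=(27.7474−89.6192)/(197.5669−102.9574)=-0.6540; B=V−Δ·S=141.3966
Node (1,0) S=51.0600: V=(p*·100.9872+(1−p*)·135.7080)/1.11=105.2395; Δ=(100.9872−135.7080)/(72.5052−37.7844)=-1.0000; B=V−Δ·S=156.2995
Node (1,1) S=97.9800: V=(p*·50.4087+(1−p*)·100.9872)/1.11=66.1861; Δ=(50.4087−100.9872)/(139.1316−72.5052)=-0.7591; B=V−Δ·S=140.5662
Node (0,0) S=69.0000: V=(p*·66.1861+(1−p*)·105.2395)/1.11=75.6665; Δ=(66.1861−105.2395)/(97.9800−51.0600)=-0.8323; B=V−Δ·S=133.0980
Check: Δ(0,0)·S0 + B(0,0) = 75.6665 = V0.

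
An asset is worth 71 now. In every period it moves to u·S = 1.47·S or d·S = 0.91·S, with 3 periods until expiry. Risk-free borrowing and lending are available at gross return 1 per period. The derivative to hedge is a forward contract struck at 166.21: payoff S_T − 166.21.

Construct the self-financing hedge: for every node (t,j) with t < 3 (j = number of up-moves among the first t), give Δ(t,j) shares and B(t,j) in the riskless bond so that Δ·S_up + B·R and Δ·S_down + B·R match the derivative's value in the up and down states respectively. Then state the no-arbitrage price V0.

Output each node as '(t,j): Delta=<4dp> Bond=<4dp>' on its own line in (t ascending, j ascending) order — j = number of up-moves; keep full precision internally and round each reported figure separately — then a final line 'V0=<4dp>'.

Under the risk-neutral measure, an up-move has probability p* = (R−d)/(u−d) = 0.1607 and values discount at R = 1.
Terminal values V(3,·): V(3,0)=-112.7065, V(3,1)=-79.7812, V(3,2)=-26.5943, V(3,3)=59.3231
  t=2,j=0: stock 58.7951 → up 86.4288 (V=-79.7812), down 53.5035 (V=-112.7065). Price -107.4149; hedge Δ=1.0000, bond B=-166.2100.
  t=2,j=1: stock 94.9767 → up 139.6157 (V=-26.5943), down 86.4288 (V=-79.7812). Price -71.2333; hedge Δ=1.0000, bond B=-166.2100.
  t=2,j=2: stock 153.4239 → up 225.5331 (V=59.3231), down 139.6157 (V=-26.5943). Price -12.7861; hedge Δ=1.0000, bond B=-166.2100.
  t=1,j=0: stock 64.6100 → up 94.9767 (V=-71.2333), down 58.7951 (V=-107.4149). Price -101.6000; hedge Δ=1.0000, bond B=-166.2100.
  t=1,j=1: stock 104.3700 → up 153.4239 (V=-12.7861), down 94.9767 (V=-71.2333). Price -61.8400; hedge Δ=1.0000, bond B=-166.2100.
  t=0,j=0: stock 71.0000 → up 104.3700 (V=-61.8400), down 64.6100 (V=-101.6000). Price -95.2100; hedge Δ=1.0000, bond B=-166.2100.
Check: Δ(0,0)·S0 + B(0,0) = -95.2100 = V0.

(0,0): Delta=1.0000 Bond=-166.2100
(1,0): Delta=1.0000 Bond=-166.2100
(1,1): Delta=1.0000 Bond=-166.2100
(2,0): Delta=1.0000 Bond=-166.2100
(2,1): Delta=1.0000 Bond=-166.2100
(2,2): Delta=1.0000 Bond=-166.2100
V0=-95.2100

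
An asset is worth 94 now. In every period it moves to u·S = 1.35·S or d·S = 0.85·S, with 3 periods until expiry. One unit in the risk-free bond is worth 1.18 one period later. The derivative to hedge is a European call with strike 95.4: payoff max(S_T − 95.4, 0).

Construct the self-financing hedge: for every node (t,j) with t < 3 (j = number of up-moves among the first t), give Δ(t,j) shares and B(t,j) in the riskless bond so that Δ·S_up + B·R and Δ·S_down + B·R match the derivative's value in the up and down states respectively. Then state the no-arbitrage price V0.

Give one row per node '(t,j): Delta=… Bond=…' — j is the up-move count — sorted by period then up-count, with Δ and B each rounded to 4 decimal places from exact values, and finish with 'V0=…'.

No-arbitrage ⇒ martingale measure with p* = (R−d)/(u−d) = 0.6600.
At expiry t=3: V(3,0)=0.0000, V(3,1)=0.0000, V(3,2)=50.2178, V(3,3)=135.8753
  t=2,j=0: stock 67.9150 → up 91.6852 (V=0.0000), down 57.7277 (V=0.0000). Price 0.0000; hedge Δ=0.0000, bond B=0.0000.
  t=2,j=1: stock 107.8650 → up 145.6178 (V=50.2178), down 91.6853 (V=0.0000). Price 28.0879; hedge Δ=0.9311, bond B=-72.3476.
  t=2,j=2: stock 171.3150 → up 231.2753 (V=135.8753), down 145.6178 (V=50.2178). Price 90.4675; hedge Δ=1.0000, bond B=-80.8475.
  t=1,j=0: stock 79.9000 → up 107.8650 (V=28.0879), down 67.9150 (V=0.0000). Price 15.7102; hedge Δ=0.7031, bond B=-40.4656.
  t=1,j=1: stock 126.9000 → up 171.3150 (V=90.4675), down 107.8650 (V=28.0879). Price 58.6936; hedge Δ=0.9831, bond B=-66.0657.
  t=0,j=0: stock 94.0000 → up 126.9000 (V=58.6936), down 79.9000 (V=15.7102). Price 37.3553; hedge Δ=0.9145, bond B=-48.6116.
The time-0 hedge costs 37.3553, which is the no-arbitrage price.

(0,0): Delta=0.9145 Bond=-48.6116
(1,0): Delta=0.7031 Bond=-40.4656
(1,1): Delta=0.9831 Bond=-66.0657
(2,0): Delta=0.0000 Bond=0.0000
(2,1): Delta=0.9311 Bond=-72.3476
(2,2): Delta=1.0000 Bond=-80.8475
V0=37.3553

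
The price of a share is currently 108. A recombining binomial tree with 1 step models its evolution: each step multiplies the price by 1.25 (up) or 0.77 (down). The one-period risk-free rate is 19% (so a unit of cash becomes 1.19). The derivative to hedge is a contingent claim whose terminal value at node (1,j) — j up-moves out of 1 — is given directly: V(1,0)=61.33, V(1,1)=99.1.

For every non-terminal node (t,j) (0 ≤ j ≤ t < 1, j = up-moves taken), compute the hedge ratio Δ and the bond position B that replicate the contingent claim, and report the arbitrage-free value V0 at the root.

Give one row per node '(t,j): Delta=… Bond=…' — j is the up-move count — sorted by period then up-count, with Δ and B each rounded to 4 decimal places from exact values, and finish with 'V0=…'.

(0,0): Delta=0.7286 Bond=0.6224
V0=79.3099

No-arbitrage ⇒ martingale measure with p* = (R−d)/(u−d) = 0.8750.
At expiry t=1: V(1,0)=61.3300, V(1,1)=99.1000
(0,0): S=108.0000. Δ = (V_up−V_dn)/(S_up−S_dn) = (99.1000−61.3300)/(135.0000−83.1600) = 0.7286. V = [p*·99.1000 + (1−p*)·61.3300]/1.19 = 79.3099. B = V − Δ·S = 0.6224.
Root portfolio cost Δ·108+B reproduces V0=79.3099.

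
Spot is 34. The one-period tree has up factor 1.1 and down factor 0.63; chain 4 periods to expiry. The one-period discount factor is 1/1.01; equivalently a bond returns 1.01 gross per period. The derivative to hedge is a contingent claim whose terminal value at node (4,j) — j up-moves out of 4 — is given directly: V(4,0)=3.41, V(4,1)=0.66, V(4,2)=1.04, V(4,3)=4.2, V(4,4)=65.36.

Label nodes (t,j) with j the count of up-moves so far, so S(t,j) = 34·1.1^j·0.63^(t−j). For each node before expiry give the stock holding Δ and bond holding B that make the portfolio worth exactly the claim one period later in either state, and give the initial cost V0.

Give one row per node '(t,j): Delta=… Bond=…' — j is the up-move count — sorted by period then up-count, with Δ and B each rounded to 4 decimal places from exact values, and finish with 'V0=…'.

Since d<R<u, set p* = (R−d)/(u−d) = 0.8085; price each node as the discounted p*-expectation of its children.
Terminal payoffs: V(4,0)=3.4100, V(4,1)=0.6600, V(4,2)=1.0400, V(4,3)=4.2000, V(4,4)=65.3600
  t=3,j=0: stock 8.5016 → up 9.3518 (V=0.6600), down 5.3560 (V=3.4100). Price 1.1748; hedge Δ=-0.6882, bond B=7.0259.
  t=3,j=1: stock 14.8441 → up 16.3285 (V=1.0400), down 9.3518 (V=0.6600). Price 0.9577; hedge Δ=0.0545, bond B=0.1491.
  t=3,j=2: stock 25.9182 → up 28.5100 (V=4.2000), down 16.3285 (V=1.0400). Price 3.5593; hedge Δ=0.2594, bond B=-3.1641.
  t=3,j=3: stock 45.2540 → up 49.7794 (V=65.3600), down 28.5100 (V=4.2000). Price 53.1173; hedge Δ=2.8755, bond B=-77.0103.
  t=2,j=0: stock 13.4946 → up 14.8441 (V=0.9577), down 8.5016 (V=1.1748). Price 0.9894; hedge Δ=-0.0342, bond B=1.4515.
  t=2,j=1: stock 23.5620 → up 25.9182 (V=3.5593), down 14.8441 (V=0.9577). Price 3.0308; hedge Δ=0.2349, bond B=-2.5046.
  t=2,j=2: stock 41.1400 → up 45.2540 (V=53.1173), down 25.9182 (V=3.5593). Price 43.1955; hedge Δ=2.5630, bond B=-62.2471.
  t=1,j=0: stock 21.4200 → up 23.5620 (V=3.0308), down 13.4946 (V=0.9894). Price 2.6138; hedge Δ=0.2028, bond B=-1.7298.
  t=1,j=1: stock 37.4000 → up 41.1400 (V=43.1955), down 23.5620 (V=3.0308). Price 35.1529; hedge Δ=2.2849, bond B=-50.3040.
  t=0,j=0: stock 34.0000 → up 37.4000 (V=35.1529), down 21.4200 (V=2.6138). Price 28.6356; hedge Δ=2.0362, bond B=-40.5966.
Check: Δ(0,0)·S0 + B(0,0) = 28.6356 = V0.

(0,0): Delta=2.0362 Bond=-40.5966
(1,0): Delta=0.2028 Bond=-1.7298
(1,1): Delta=2.2849 Bond=-50.3040
(2,0): Delta=-0.0342 Bond=1.4515
(2,1): Delta=0.2349 Bond=-2.5046
(2,2): Delta=2.5630 Bond=-62.2471
(3,0): Delta=-0.6882 Bond=7.0259
(3,1): Delta=0.0545 Bond=0.1491
(3,2): Delta=0.2594 Bond=-3.1641
(3,3): Delta=2.8755 Bond=-77.0103
V0=28.6356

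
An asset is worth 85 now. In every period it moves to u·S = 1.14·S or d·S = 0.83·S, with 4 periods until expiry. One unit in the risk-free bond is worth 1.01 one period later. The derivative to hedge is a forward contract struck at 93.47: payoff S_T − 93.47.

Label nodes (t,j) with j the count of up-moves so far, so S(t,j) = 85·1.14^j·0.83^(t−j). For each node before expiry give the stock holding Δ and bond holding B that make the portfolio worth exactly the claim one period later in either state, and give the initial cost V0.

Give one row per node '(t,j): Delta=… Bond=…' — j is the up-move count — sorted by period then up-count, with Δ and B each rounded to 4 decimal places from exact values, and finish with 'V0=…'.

(0,0): Delta=1.0000 Bond=-89.8228
(1,0): Delta=1.0000 Bond=-90.7211
(1,1): Delta=1.0000 Bond=-90.7211
(2,0): Delta=1.0000 Bond=-91.6283
(2,1): Delta=1.0000 Bond=-91.6283
(2,2): Delta=1.0000 Bond=-91.6283
(3,0): Delta=1.0000 Bond=-92.5446
(3,1): Delta=1.0000 Bond=-92.5446
(3,2): Delta=1.0000 Bond=-92.5446
(3,3): Delta=1.0000 Bond=-92.5446
V0=-4.8228

Under the risk-neutral measure, an up-move has probability p* = (R−d)/(u−d) = 0.5806 and values discount at R = 1.01.
At expiry t=4: V(4,0)=-53.1304, V(4,1)=-38.0638, V(4,2)=-17.3700, V(4,3)=11.0529, V(4,4)=50.0916
  t=3,j=0: stock 48.6019 → up 55.4062 (V=-38.0638), down 40.3396 (V=-53.1304). Price -43.9427; hedge Δ=1.0000, bond B=-92.5446.
  t=3,j=1: stock 66.7544 → up 76.1000 (V=-17.3700), down 55.4062 (V=-38.0638). Price -25.7901; hedge Δ=1.0000, bond B=-92.5446.
  t=3,j=2: stock 91.6868 → up 104.5229 (V=11.0529), down 76.1000 (V=-17.3700). Price -0.8578; hedge Δ=1.0000, bond B=-92.5446.
  t=3,j=3: stock 125.9312 → up 143.5616 (V=50.0916), down 104.5229 (V=11.0529). Price 33.3867; hedge Δ=1.0000, bond B=-92.5446.
  t=2,j=0: stock 58.5565 → up 66.7544 (V=-25.7901), down 48.6019 (V=-43.9427). Price -33.0718; hedge Δ=1.0000, bond B=-91.6283.
  t=2,j=1: stock 80.4270 → up 91.6868 (V=-0.8578), down 66.7544 (V=-25.7901). Price -11.2013; hedge Δ=1.0000, bond B=-91.6283.
  t=2,j=2: stock 110.4660 → up 125.9312 (V=33.3867), down 91.6868 (V=-0.8578). Price 18.8377; hedge Δ=1.0000, bond B=-91.6283.
  t=1,j=0: stock 70.5500 → up 80.4270 (V=-11.2013), down 58.5565 (V=-33.0718). Price -20.1711; hedge Δ=1.0000, bond B=-90.7211.
  t=1,j=1: stock 96.9000 → up 110.4660 (V=18.8377), down 80.4270 (V=-11.2013). Price 6.1789; hedge Δ=1.0000, bond B=-90.7211.
  t=0,j=0: stock 85.0000 → up 96.9000 (V=6.1789), down 70.5500 (V=-20.1711). Price -4.8228; hedge Δ=1.0000, bond B=-89.8228.
Self-financing check: at every node Δ·S+B equals the discounted successor values.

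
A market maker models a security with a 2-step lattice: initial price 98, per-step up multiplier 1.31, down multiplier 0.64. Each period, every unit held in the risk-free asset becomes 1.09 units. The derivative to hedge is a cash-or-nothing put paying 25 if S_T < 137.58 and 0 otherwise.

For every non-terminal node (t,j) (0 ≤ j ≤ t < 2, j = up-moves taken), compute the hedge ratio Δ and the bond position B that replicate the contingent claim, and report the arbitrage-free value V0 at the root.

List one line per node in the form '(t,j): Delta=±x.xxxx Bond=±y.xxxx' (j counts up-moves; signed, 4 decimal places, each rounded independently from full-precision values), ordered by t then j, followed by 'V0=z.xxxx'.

(0,0): Delta=-0.2346 Bond=34.5419
(1,0): Delta=0.0000 Bond=22.9358
(1,1): Delta=-0.2906 Bond=44.8446
V0=11.5499

Since d<R<u, set p* = (R−d)/(u−d) = 0.6716; price each node as the discounted p*-expectation of its children.
Payoff layer (t=2): V(2,0)=25.0000, V(2,1)=25.0000, V(2,2)=0.0000
Node (1,0) S=62.7200: V=(p*·25.0000+(1−p*)·25.0000)/1.09=22.9358; Δ=(25.0000−25.0000)/(82.1632−40.1408)=0.0000; B=V−Δ·S=22.9358
Node (1,1) S=128.3800: V=(p*·0.0000+(1−p*)·25.0000)/1.09=7.5312; Δ=(0.0000−25.0000)/(168.1778−82.1632)=-0.2906; B=V−Δ·S=44.8446
Node (0,0) S=98.0000: V=(p*·7.5312+(1−p*)·22.9358)/1.09=11.5499; Δ=(7.5312−22.9358)/(128.3800−62.7200)=-0.2346; B=V−Δ·S=34.5419
Root portfolio cost Δ·98+B reproduces V0=11.5499.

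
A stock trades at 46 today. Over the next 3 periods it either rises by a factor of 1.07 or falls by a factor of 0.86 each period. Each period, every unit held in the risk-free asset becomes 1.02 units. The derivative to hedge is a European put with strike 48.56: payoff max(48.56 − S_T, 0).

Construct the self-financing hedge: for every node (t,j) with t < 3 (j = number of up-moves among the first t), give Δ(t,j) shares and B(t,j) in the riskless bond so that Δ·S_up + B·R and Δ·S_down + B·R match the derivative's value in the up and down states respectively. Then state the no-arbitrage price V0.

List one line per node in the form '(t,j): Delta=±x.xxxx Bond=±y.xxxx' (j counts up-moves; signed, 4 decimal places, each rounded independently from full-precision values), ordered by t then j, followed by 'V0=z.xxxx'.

Risk-neutral probability p* = (R−d)/(u−d) = (1.02−0.86)/(1.07−0.86) = 0.7619.
Terminal values V(3,·): V(3,0)=19.3014, V(3,1)=12.1569, V(3,2)=3.2678, V(3,3)=0.0000
(2,0): S=34.0216. Δ = (V_up−V_dn)/(S_up−S_dn) = (12.1569−19.3014)/(36.4031−29.2586) = -1.0000. V = [p*·12.1569 + (1−p*)·19.3014]/1.02 = 13.5862. B = V − Δ·S = 47.6078.
(2,1): S=42.3292. Δ = (V_up−V_dn)/(S_up−S_dn) = (3.2678−12.1569)/(45.2922−36.4031) = -1.0000. V = [p*·3.2678 + (1−p*)·12.1569]/1.02 = 5.2786. B = V − Δ·S = 47.6078.
(2,2): S=52.6654. Δ = (V_up−V_dn)/(S_up−S_dn) = (0.0000−3.2678)/(56.3520−45.2922) = -0.2955. V = [p*·0.0000 + (1−p*)·3.2678]/1.02 = 0.7628. B = V − Δ·S = 16.3235.
(1,0): S=39.5600. Δ = (V_up−V_dn)/(S_up−S_dn) = (5.2786−13.5862)/(42.3292−34.0216) = -1.0000. V = [p*·5.2786 + (1−p*)·13.5862]/1.02 = 7.1144. B = V − Δ·S = 46.6744.
(1,1): S=49.2200. Δ = (V_up−V_dn)/(S_up−S_dn) = (0.7628−5.2786)/(52.6654−42.3292) = -0.4369. V = [p*·0.7628 + (1−p*)·5.2786]/1.02 = 1.8019. B = V − Δ·S = 23.3061.
(0,0): S=46.0000. Δ = (V_up−V_dn)/(S_up−S_dn) = (1.8019−7.1144)/(49.2200−39.5600) = -0.5499. V = [p*·1.8019 + (1−p*)·7.1144]/1.02 = 3.0067. B = V − Δ·S = 28.3039.
Root portfolio cost Δ·46+B reproduces V0=3.0067.

(0,0): Delta=-0.5499 Bond=28.3039
(1,0): Delta=-1.0000 Bond=46.6744
(1,1): Delta=-0.4369 Bond=23.3061
(2,0): Delta=-1.0000 Bond=47.6078
(2,1): Delta=-1.0000 Bond=47.6078
(2,2): Delta=-0.2955 Bond=16.3235
V0=3.0067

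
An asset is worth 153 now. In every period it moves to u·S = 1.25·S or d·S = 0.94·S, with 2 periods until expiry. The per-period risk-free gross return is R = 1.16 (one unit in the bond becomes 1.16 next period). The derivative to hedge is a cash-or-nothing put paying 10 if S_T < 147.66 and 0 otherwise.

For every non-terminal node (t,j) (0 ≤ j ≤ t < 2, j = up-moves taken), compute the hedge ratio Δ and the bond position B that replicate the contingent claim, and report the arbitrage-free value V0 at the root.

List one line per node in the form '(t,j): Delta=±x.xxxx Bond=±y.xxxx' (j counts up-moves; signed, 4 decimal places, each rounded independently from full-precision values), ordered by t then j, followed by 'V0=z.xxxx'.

(0,0): Delta=-0.0528 Bond=8.6999
(1,0): Delta=-0.2243 Bond=34.7608
(1,1): Delta=0.0000 Bond=0.0000
V0=0.6264

Risk-neutral probability p* = (R−d)/(u−d) = (1.16−0.94)/(1.25−0.94) = 0.7097.
Payoff layer (t=2): V(2,0)=10.0000, V(2,1)=0.0000, V(2,2)=0.0000
Node (1,0) S=143.8200: V=(p*·0.0000+(1−p*)·10.0000)/1.16=2.5028; Δ=(0.0000−10.0000)/(179.7750−135.1908)=-0.2243; B=V−Δ·S=34.7608
Node (1,1) S=191.2500: V=(p*·0.0000+(1−p*)·0.0000)/1.16=0.0000; Δ=(0.0000−0.0000)/(239.0625−179.7750)=0.0000; B=V−Δ·S=0.0000
Node (0,0) S=153.0000: V=(p*·0.0000+(1−p*)·2.5028)/1.16=0.6264; Δ=(0.0000−2.5028)/(191.2500−143.8200)=-0.0528; B=V−Δ·S=8.6999
The time-0 hedge costs 0.6264, which is the no-arbitrage price.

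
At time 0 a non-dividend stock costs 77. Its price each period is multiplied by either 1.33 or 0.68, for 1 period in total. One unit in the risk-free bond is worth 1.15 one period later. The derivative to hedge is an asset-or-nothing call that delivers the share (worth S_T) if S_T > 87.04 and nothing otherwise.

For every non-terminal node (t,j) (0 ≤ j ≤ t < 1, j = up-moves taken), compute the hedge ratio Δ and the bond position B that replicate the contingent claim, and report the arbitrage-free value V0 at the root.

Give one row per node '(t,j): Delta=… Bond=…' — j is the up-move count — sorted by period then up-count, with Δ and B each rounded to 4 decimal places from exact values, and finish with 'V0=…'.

No-arbitrage ⇒ martingale measure with p* = (R−d)/(u−d) = 0.7231.
Terminal payoffs: V(1,0)=0.0000, V(1,1)=102.4100
Node (0,0) S=77.0000: V=(p*·102.4100+(1−p*)·0.0000)/1.15=64.3916; Δ=(102.4100−0.0000)/(102.4100−52.3600)=2.0462; B=V−Δ·S=-93.1623
Each (Δ,B) replicates both successor values, so the strategy is self-financing and V0 is arbitrage-free.

(0,0): Delta=2.0462 Bond=-93.1623
V0=64.3916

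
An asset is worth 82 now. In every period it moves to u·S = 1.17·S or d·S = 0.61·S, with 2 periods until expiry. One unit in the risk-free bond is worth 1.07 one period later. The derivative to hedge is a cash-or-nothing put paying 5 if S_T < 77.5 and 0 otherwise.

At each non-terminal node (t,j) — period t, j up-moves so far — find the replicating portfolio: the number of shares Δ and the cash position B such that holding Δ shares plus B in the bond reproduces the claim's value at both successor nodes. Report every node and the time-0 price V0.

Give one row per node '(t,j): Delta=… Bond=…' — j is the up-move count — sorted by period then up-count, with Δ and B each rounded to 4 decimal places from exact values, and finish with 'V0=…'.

The replicating-portfolio and risk-neutral prices coincide; use p* = (1.07−0.61)/(1.17−0.61) = 0.8214 for the latter.
Payoff layer (t=2): V(2,0)=5.0000, V(2,1)=5.0000, V(2,2)=0.0000
  t=1,j=0: stock 50.0200 → up 58.5234 (V=5.0000), down 30.5122 (V=5.0000). Price 4.6729; hedge Δ=0.0000, bond B=4.6729.
  t=1,j=1: stock 95.9400 → up 112.2498 (V=0.0000), down 58.5234 (V=5.0000). Price 0.8344; hedge Δ=-0.0931, bond B=9.7630.
  t=0,j=0: stock 82.0000 → up 95.9400 (V=0.8344), down 50.0200 (V=4.6729). Price 1.4205; hedge Δ=-0.0836, bond B=8.2748.
Check: Δ(0,0)·S0 + B(0,0) = 1.4205 = V0.

(0,0): Delta=-0.0836 Bond=8.2748
(1,0): Delta=0.0000 Bond=4.6729
(1,1): Delta=-0.0931 Bond=9.7630
V0=1.4205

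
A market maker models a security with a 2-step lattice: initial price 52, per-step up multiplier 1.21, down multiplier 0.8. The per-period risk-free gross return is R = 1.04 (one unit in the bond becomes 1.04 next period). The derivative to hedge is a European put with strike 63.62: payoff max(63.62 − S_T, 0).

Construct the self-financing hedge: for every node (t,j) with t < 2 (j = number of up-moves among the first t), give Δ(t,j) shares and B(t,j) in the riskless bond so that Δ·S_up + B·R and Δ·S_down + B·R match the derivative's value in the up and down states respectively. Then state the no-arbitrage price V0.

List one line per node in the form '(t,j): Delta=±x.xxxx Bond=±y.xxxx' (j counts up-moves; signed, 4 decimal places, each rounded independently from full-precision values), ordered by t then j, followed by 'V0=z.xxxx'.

(0,0): Delta=-0.6696 Bond=45.6062
(1,0): Delta=-1.0000 Bond=61.1731
(1,1): Delta=-0.5149 Bond=37.6962
V0=10.7845

The replicating-portfolio and risk-neutral prices coincide; use p* = (1.04−0.8)/(1.21−0.8) = 0.5854 for the latter.
Terminal payoffs: V(2,0)=30.3400, V(2,1)=13.2840, V(2,2)=0.0000
  t=1,j=0: stock 41.6000 → up 50.3360 (V=13.2840), down 33.2800 (V=30.3400). Price 19.5731; hedge Δ=-1.0000, bond B=61.1731.
  t=1,j=1: stock 62.9200 → up 76.1332 (V=0.0000), down 50.3360 (V=13.2840). Price 5.2962; hedge Δ=-0.5149, bond B=37.6962.
  t=0,j=0: stock 52.0000 → up 62.9200 (V=5.2962), down 41.6000 (V=19.5731). Price 10.7845; hedge Δ=-0.6696, bond B=45.6062.
Check: Δ(0,0)·S0 + B(0,0) = 10.7845 = V0.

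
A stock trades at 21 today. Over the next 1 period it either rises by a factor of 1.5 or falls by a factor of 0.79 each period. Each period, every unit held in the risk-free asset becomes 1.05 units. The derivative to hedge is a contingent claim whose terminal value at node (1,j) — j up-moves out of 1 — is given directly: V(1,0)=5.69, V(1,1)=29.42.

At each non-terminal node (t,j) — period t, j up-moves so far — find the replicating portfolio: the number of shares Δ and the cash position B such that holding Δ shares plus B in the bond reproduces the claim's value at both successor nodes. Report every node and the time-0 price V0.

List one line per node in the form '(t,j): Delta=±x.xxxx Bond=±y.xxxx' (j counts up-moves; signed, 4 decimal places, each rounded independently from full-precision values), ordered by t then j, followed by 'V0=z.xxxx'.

Since d<R<u, set p* = (R−d)/(u−d) = 0.3662; price each node as the discounted p*-expectation of its children.
At expiry t=1: V(1,0)=5.6900, V(1,1)=29.4200
  t=0,j=0: stock 21.0000 → up 31.5000 (V=29.4200), down 16.5900 (V=5.6900). Price 13.6951; hedge Δ=1.5915, bond B=-19.7274.
Self-financing check: at every node Δ·S+B equals the discounted successor values.

(0,0): Delta=1.5915 Bond=-19.7274
V0=13.6951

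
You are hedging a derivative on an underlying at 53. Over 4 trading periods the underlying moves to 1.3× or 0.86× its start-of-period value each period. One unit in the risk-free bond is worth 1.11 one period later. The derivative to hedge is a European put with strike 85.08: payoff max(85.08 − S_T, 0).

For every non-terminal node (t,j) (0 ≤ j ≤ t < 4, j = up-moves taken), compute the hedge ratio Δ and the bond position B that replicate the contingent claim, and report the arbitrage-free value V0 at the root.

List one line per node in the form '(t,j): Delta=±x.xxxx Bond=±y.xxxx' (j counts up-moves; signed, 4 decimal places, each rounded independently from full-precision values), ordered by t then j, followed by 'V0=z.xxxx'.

Risk-neutral probability p* = (R−d)/(u−d) = (1.11−0.86)/(1.3−0.86) = 0.5682.
Terminal values V(4,·): V(4,0)=56.0886, V(4,1)=41.2557, V(4,2)=18.8340, V(4,3)=0.0000, V(4,4)=0.0000
(3,0): S=33.7110. Δ = (V_up−V_dn)/(S_up−S_dn) = (41.2557−56.0886)/(43.8243−28.9914) = -1.0000. V = [p*·41.2557 + (1−p*)·56.0886]/1.11 = 42.9377. B = V − Δ·S = 76.6486.
(3,1): S=50.9584. Δ = (V_up−V_dn)/(S_up−S_dn) = (18.8340−41.2557)/(66.2460−43.8243) = -1.0000. V = [p*·18.8340 + (1−p*)·41.2557]/1.11 = 25.6902. B = V − Δ·S = 76.6486.
(3,2): S=77.0302. Δ = (V_up−V_dn)/(S_up−S_dn) = (0.0000−18.8340)/(100.1393−66.2460) = -0.5557. V = [p*·0.0000 + (1−p*)·18.8340]/1.11 = 7.3269. B = V − Δ·S = 50.1315.
(3,3): S=116.4410. Δ = (V_up−V_dn)/(S_up−S_dn) = (0.0000−0.0000)/(151.3733−100.1393) = 0.0000. V = [p*·0.0000 + (1−p*)·0.0000]/1.11 = 0.0000. B = V − Δ·S = 0.0000.
(2,0): S=39.1988. Δ = (V_up−V_dn)/(S_up−S_dn) = (25.6902−42.9377)/(50.9584−33.7110) = -1.0000. V = [p*·25.6902 + (1−p*)·42.9377]/1.11 = 29.8540. B = V − Δ·S = 69.0528.
(2,1): S=59.2540. Δ = (V_up−V_dn)/(S_up−S_dn) = (7.3269−25.6902)/(77.0302−50.9584) = -0.7043. V = [p*·7.3269 + (1−p*)·25.6902]/1.11 = 13.7446. B = V − Δ·S = 55.4794.
(2,2): S=89.5700. Δ = (V_up−V_dn)/(S_up−S_dn) = (0.0000−7.3269)/(116.4410−77.0302) = -0.1859. V = [p*·0.0000 + (1−p*)·7.3269]/1.11 = 2.8504. B = V − Δ·S = 19.5024.
(1,0): S=45.5800. Δ = (V_up−V_dn)/(S_up−S_dn) = (13.7446−29.8540)/(59.2540−39.1988) = -0.8033. V = [p*·13.7446 + (1−p*)·29.8540]/1.11 = 18.6495. B = V − Δ·S = 55.2618.
(1,1): S=68.9000. Δ = (V_up−V_dn)/(S_up−S_dn) = (2.8504−13.7446)/(89.5700−59.2540) = -0.3594. V = [p*·2.8504 + (1−p*)·13.7446]/1.11 = 6.8060. B = V − Δ·S = 31.5657.
(0,0): S=53.0000. Δ = (V_up−V_dn)/(S_up−S_dn) = (6.8060−18.6495)/(68.9000−45.5800) = -0.5079. V = [p*·6.8060 + (1−p*)·18.6495]/1.11 = 10.7390. B = V − Δ·S = 37.6560.
Each (Δ,B) replicates both successor values, so the strategy is self-financing and V0 is arbitrage-free.

(0,0): Delta=-0.5079 Bond=37.6560
(1,0): Delta=-0.8033 Bond=55.2618
(1,1): Delta=-0.3594 Bond=31.5657
(2,0): Delta=-1.0000 Bond=69.0528
(2,1): Delta=-0.7043 Bond=55.4794
(2,2): Delta=-0.1859 Bond=19.5024
(3,0): Delta=-1.0000 Bond=76.6486
(3,1): Delta=-1.0000 Bond=76.6486
(3,2): Delta=-0.5557 Bond=50.1315
(3,3): Delta=0.0000 Bond=0.0000
V0=10.7390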